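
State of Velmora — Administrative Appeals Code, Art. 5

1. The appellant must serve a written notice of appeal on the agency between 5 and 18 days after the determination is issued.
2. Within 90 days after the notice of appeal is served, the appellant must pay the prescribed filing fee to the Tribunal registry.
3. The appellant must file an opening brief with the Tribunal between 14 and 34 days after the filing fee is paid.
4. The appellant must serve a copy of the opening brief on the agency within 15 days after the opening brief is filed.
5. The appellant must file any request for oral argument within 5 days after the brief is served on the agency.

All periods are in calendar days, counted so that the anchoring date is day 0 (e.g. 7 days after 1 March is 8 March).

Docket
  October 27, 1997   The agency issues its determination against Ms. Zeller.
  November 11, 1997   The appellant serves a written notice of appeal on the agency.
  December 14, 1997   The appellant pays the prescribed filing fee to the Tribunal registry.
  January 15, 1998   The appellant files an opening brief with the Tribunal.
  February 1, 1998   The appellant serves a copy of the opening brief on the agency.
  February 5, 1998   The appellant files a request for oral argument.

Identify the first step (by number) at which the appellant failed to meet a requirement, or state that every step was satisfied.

Step 4

(1) the permitted window runs from October 27, 1997 + 5 = November 1, 1997 to October 27, 1997 + 18 = November 14, 1997; November 11, 1997 falls inside that range.
(2) due by November 11, 1997 + 90 days = February 9, 1998; done December 14, 1997 — timely.
(3) the permitted window runs from December 14, 1997 + 14 = December 28, 1997 to December 14, 1997 + 34 = January 17, 1998; done January 15, 1998 — within the window.
(4) due by January 15, 1998 + 15 days = January 30, 1998; February 1, 1998 misses that deadline by 2 days.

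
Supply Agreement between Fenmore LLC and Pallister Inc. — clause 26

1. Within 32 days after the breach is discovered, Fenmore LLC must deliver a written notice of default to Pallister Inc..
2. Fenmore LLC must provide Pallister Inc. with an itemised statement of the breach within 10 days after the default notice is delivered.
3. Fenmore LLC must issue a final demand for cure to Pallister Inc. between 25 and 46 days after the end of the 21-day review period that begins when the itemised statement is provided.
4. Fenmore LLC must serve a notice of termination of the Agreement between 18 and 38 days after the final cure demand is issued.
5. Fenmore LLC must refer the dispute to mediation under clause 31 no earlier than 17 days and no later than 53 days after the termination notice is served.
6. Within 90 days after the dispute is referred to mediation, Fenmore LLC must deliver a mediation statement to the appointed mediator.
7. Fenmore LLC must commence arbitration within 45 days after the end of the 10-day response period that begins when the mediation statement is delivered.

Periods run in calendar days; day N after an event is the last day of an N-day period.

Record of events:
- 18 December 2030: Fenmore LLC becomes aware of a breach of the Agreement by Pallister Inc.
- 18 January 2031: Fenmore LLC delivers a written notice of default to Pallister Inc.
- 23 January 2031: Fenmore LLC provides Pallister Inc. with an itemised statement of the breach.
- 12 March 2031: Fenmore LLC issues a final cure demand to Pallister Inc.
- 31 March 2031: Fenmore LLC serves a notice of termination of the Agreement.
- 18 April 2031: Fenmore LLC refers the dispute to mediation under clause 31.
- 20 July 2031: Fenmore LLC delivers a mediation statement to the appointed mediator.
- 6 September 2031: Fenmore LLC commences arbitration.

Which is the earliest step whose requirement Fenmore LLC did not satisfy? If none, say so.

Step 1: 32 days after 18 December 2030 (when the breach is discovered) is 19 January 2031; 18 January 2031 is within that limit.
Step 2: 10 days after 18 January 2031 (when the default notice is delivered) is 28 January 2031; completed 23 January 2031, before the deadline.
Step 3: the window is 25–46 days after 13 February 2031 (end of the 21-day review period, which began when the itemised statement is provided on 23 January 2031), so 10 March 2031 through 31 March 2031; done 12 March 2031 — within the window.
Step 4: the window is 18–38 days after 12 March 2031 (when the final cure demand is issued), so 30 March 2031 through 19 April 2031; done 31 March 2031, which is between those dates.
Step 5: the window is 17–53 days after 31 March 2031 (when the termination notice is served), so 17 April 2031 through 23 May 2031; done 18 April 2031 — within the window.
Step 6: 90 days after 18 April 2031 (when the dispute is referred to mediation) is 17 July 2031; done 20 July 2031 — 3 days late.

Step 6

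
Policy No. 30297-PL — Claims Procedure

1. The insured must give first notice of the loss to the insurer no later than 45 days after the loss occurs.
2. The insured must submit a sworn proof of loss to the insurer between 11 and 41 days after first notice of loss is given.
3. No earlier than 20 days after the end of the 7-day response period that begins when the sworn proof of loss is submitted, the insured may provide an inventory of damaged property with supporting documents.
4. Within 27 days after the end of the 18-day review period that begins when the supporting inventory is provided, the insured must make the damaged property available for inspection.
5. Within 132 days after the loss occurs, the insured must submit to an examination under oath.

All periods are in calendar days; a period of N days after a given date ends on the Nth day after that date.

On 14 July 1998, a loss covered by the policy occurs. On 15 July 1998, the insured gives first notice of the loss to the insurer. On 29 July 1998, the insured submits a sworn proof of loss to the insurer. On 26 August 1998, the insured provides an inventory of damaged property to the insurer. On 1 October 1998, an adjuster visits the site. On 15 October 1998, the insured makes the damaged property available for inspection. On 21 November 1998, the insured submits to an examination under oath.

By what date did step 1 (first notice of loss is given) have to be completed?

28 August 1998

Step 1 runs from 14 July 1998, when the loss occurs. 45 days after 14 July 1998 is 28 August 1998.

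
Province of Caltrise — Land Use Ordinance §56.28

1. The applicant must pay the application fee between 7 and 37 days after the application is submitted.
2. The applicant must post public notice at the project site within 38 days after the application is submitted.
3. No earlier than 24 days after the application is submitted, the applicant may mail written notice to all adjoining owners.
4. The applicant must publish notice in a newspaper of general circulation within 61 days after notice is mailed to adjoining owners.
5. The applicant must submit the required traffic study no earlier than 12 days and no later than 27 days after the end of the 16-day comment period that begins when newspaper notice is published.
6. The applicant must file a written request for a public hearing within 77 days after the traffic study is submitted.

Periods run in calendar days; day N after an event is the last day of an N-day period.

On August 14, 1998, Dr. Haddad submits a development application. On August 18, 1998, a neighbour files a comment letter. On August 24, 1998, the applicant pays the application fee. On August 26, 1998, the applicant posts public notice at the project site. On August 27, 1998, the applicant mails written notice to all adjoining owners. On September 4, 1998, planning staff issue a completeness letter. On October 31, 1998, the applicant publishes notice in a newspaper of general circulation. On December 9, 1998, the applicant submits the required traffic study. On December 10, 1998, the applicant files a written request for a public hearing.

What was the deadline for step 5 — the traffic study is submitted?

December 13, 1998

Newspaper notice is published on October 31, 1998; the 16-day comment period therefore ends November 16, 1998, and step 5 runs from that date. The window is 12–27 days after November 16, 1998; it closes on December 13, 1998.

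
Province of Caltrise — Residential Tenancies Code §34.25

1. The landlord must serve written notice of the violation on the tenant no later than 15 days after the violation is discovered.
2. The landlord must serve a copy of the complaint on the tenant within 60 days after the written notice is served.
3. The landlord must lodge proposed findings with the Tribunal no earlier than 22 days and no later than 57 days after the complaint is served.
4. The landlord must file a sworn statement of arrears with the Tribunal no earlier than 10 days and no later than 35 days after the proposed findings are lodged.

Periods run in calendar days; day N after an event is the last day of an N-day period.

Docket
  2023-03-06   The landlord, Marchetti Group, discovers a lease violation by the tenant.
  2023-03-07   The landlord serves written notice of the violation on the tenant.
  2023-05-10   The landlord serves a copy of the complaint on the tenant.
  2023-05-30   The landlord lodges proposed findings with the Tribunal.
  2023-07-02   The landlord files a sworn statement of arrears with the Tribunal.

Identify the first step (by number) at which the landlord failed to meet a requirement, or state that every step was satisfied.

(1) due by 2023-03-06 + 15 days = 2023-03-21; completed 2023-03-07, before the deadline.
(2) due by 2023-03-07 + 60 days = 2023-05-06; done 2023-05-10 — 4 days late.
Later steps need not be reached.

Step 2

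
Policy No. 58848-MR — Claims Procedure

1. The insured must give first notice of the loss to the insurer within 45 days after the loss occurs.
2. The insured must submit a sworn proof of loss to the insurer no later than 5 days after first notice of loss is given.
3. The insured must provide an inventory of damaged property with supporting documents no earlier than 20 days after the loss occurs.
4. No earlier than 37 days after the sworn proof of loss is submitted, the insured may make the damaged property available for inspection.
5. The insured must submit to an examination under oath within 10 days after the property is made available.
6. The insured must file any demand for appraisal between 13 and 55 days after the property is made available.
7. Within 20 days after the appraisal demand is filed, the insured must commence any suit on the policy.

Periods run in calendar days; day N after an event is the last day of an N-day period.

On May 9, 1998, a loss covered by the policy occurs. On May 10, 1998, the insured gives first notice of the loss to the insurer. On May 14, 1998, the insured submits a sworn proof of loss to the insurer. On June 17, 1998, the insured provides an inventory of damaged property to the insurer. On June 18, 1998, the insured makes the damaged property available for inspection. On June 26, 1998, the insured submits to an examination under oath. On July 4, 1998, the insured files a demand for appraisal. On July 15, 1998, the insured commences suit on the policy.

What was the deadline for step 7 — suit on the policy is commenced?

July 24, 1998

Step 7 runs from July 4, 1998, when the appraisal demand is filed. 20 days after July 4, 1998 is July 24, 1998.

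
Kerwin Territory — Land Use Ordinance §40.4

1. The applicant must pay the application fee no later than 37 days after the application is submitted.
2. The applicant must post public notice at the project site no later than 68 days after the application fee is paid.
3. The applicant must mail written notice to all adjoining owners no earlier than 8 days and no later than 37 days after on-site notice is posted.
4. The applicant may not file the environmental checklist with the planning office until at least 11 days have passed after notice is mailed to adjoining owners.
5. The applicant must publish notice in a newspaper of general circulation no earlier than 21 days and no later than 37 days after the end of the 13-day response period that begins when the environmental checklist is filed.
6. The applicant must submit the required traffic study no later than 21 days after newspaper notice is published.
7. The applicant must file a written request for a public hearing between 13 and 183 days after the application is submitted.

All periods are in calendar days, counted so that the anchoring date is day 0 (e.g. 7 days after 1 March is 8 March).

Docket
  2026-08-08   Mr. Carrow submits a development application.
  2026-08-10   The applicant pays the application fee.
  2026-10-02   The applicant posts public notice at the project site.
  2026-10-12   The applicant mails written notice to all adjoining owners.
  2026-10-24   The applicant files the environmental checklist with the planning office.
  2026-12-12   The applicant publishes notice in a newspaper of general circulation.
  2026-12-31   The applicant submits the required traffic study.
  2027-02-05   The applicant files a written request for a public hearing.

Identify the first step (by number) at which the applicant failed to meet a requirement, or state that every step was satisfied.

(1) due by 2026-08-08 + 37 days = 2026-09-14; 2026-08-10 is within that limit.
(2) due by 2026-08-10 + 68 days = 2026-10-17; 2026-10-02 is within that limit.
(3) the permitted window runs from 2026-10-02 + 8 = 2026-10-10 to 2026-10-02 + 37 = 2026-11-08; done 2026-10-12 — within the window.
(4) permitted from 2026-10-12 + 11 days = 2026-10-23 onward; done 2026-10-24 — permitted.
(5) the permitted window runs from 2026-11-06 + 21 = 2026-11-27 to 2026-11-06 + 37 = 2026-12-13; done 2026-12-12 — within the window.
(6) due by 2026-12-12 + 21 days = 2027-01-02; 2026-12-31 is within that limit.
(7) the permitted window runs from 2026-08-08 + 13 = 2026-08-21 to 2026-08-08 + 183 = 2027-02-07; 2027-02-05 falls inside that range.

None — every step was satisfied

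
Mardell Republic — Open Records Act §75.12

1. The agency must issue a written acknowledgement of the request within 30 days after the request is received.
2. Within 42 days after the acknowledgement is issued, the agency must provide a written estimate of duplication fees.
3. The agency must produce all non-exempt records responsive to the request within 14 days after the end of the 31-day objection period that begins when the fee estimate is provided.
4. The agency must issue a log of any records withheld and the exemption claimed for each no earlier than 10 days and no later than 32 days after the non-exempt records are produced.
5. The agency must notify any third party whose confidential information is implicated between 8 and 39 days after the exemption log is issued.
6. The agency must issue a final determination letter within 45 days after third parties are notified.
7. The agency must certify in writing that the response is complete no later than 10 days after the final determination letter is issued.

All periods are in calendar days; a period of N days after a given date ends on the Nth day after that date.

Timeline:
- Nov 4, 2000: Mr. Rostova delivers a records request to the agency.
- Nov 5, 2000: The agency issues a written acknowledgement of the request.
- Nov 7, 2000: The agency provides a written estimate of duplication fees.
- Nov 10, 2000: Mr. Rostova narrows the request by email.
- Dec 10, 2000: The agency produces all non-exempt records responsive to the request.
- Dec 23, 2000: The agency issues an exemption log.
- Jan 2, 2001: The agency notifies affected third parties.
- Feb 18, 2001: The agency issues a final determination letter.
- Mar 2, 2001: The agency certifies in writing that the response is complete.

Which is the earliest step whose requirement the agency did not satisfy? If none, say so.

Step 6

(1) due by Nov 4, 2000 + 30 days = Dec 4, 2000; completed Nov 5, 2000, before the deadline.
(2) due by Nov 5, 2000 + 42 days = Dec 17, 2000; Nov 7, 2000 is within that limit.
(3) due by Dec 8, 2000 + 14 days = Dec 22, 2000; completed Dec 10, 2000, before the deadline.
(4) the permitted window runs from Dec 10, 2000 + 10 = Dec 20, 2000 to Dec 10, 2000 + 32 = Jan 11, 2001; done Dec 23, 2000, which is between those dates.
(5) the permitted window runs from Dec 23, 2000 + 8 = Dec 31, 2000 to Dec 23, 2000 + 39 = Jan 31, 2001; done Jan 2, 2001, which is between those dates.
(6) due by Jan 2, 2001 + 45 days = Feb 16, 2001; done Feb 18, 2001 — 2 days late.
No need to go further; step 6 was not satisfied.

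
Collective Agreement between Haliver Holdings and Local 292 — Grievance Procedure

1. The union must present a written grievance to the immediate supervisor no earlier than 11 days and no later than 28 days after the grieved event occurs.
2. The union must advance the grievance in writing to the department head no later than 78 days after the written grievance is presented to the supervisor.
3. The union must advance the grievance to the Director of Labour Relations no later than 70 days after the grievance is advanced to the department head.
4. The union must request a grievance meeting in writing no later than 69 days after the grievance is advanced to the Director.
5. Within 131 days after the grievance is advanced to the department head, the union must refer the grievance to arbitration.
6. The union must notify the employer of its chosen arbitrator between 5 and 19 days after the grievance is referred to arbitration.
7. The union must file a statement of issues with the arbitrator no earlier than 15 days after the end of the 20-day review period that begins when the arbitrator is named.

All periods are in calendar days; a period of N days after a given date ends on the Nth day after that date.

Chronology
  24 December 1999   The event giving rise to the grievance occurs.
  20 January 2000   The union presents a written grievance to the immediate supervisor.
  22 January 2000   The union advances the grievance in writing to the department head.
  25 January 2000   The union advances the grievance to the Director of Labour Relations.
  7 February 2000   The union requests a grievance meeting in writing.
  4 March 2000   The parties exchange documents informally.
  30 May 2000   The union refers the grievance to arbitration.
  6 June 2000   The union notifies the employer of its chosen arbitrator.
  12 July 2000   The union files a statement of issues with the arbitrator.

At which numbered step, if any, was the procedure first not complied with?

Step 1 — 11 and 28 days from 24 December 1999 (when the grieved event occurs) are 4 January 2000 and 21 January 2000 respectively; 20 January 2000 falls inside that range.
Step 2 — counting 78 days from 20 January 2000 (when the written grievance is presented to the supervisor) gives a deadline of 7 April 2000; 22 January 2000 is within that limit.
Step 3 — counting 70 days from 22 January 2000 (when the grievance is advanced to the department head) gives a deadline of 1 April 2000; done 25 January 2000 — timely.
Step 4 — counting 69 days from 25 January 2000 (when the grievance is advanced to the Director) gives a deadline of 3 April 2000; completed 7 February 2000, before the deadline.
Step 5 — counting 131 days from 22 January 2000 (when the grievance is advanced to the department head) gives a deadline of 1 June 2000; 30 May 2000 is within that limit.
Step 6 — 5 and 19 days from 30 May 2000 (when the grievance is referred to arbitration) are 4 June 2000 and 18 June 2000 respectively; done 6 June 2000, which is between those dates.
Step 7 — must wait 15 days from 26 June 2000 (end of the 20-day review period, which began when the arbitrator is named on 6 June 2000), so not before 11 July 2000; 12 July 2000 is on or after that date.

None — every step was satisfied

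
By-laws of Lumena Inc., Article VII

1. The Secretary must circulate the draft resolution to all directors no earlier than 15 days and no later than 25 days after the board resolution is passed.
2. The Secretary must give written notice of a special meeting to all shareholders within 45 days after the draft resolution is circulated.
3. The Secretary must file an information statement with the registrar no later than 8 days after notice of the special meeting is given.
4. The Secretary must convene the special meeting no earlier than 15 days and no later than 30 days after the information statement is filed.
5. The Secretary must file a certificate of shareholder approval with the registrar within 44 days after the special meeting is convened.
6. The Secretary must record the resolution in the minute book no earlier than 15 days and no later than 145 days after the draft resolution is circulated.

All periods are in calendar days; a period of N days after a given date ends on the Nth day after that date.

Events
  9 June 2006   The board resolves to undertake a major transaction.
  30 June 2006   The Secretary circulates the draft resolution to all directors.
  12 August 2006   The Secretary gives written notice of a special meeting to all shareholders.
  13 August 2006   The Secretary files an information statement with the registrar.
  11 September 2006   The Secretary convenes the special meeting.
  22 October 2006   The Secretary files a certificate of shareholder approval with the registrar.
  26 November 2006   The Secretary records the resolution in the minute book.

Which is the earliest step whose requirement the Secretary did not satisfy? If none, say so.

Step 6

(1) the permitted window runs from 9 June 2006 + 15 = 24 June 2006 to 9 June 2006 + 25 = 4 July 2006; done 30 June 2006 — within the window.
(2) due by 30 June 2006 + 45 days = 14 August 2006; done 12 August 2006 — timely.
(3) due by 12 August 2006 + 8 days = 20 August 2006; done 13 August 2006 — timely.
(4) the permitted window runs from 13 August 2006 + 15 = 28 August 2006 to 13 August 2006 + 30 = 12 September 2006; 11 September 2006 falls inside that range.
(5) due by 11 September 2006 + 44 days = 25 October 2006; done 22 October 2006 — timely.
(6) the permitted window runs from 30 June 2006 + 15 = 15 July 2006 to 30 June 2006 + 145 = 22 November 2006; done 26 November 2006 — 4 days after the window closed.
The procedure was therefore not followed at step 6.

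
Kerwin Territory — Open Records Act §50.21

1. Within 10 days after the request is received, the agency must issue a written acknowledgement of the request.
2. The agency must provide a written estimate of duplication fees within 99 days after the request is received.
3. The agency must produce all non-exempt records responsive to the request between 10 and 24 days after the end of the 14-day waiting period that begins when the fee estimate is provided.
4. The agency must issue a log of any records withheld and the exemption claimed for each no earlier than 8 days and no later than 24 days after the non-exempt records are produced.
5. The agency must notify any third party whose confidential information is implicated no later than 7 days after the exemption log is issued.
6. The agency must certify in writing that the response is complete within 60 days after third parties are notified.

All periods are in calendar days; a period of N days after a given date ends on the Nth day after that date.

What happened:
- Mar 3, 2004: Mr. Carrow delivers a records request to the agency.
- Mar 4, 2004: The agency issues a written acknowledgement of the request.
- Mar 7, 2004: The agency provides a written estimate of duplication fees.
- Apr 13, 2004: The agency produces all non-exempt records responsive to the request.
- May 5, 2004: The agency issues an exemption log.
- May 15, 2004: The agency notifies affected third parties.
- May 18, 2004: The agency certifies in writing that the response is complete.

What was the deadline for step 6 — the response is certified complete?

Jul 14, 2004

Step 6 runs from May 15, 2004, when third parties are notified. 60 days after May 15, 2004 is Jul 14, 2004.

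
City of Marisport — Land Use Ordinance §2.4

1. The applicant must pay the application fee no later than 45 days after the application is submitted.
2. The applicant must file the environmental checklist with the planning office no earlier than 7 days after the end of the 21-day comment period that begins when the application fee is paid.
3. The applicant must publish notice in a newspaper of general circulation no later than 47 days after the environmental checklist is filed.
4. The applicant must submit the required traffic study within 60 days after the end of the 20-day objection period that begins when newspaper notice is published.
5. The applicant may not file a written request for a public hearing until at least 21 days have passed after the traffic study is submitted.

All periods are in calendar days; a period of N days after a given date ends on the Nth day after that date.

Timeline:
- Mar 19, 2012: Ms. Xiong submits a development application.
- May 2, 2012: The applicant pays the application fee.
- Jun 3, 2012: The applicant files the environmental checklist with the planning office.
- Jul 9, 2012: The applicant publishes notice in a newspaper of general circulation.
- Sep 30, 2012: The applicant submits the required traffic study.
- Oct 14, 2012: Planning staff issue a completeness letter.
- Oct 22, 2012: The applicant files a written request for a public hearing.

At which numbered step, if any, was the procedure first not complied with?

(1) due by Mar 19, 2012 + 45 days = May 3, 2012; done May 2, 2012 — timely.
(2) permitted from May 23, 2012 + 7 days = May 30, 2012 onward; Jun 3, 2012 is on or after that date.
(3) due by Jun 3, 2012 + 47 days = Jul 20, 2012; done Jul 9, 2012 — timely.
(4) due by Jul 29, 2012 + 60 days = Sep 27, 2012; done Sep 30, 2012 — 3 days late.
That is the first point of non-compliance.

Step 4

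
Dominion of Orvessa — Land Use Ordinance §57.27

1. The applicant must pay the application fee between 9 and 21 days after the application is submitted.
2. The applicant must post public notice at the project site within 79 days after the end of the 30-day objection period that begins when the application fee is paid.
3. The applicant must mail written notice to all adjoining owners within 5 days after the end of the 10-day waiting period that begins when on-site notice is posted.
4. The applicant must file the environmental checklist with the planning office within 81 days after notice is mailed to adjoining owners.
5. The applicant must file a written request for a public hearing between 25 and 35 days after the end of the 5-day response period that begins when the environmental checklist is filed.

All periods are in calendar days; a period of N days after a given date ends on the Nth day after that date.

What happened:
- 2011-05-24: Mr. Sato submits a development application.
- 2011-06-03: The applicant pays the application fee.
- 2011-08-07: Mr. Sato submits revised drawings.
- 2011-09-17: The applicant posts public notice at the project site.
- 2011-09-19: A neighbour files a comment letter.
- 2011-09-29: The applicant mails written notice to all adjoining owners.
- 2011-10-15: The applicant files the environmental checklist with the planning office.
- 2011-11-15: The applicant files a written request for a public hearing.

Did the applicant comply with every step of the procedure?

Yes

(1) the permitted window runs from 2011-05-24 + 9 = 2011-06-02 to 2011-05-24 + 21 = 2011-06-14; done 2011-06-03, which is between those dates.
(2) due by 2011-07-03 + 79 days = 2011-09-20; completed 2011-09-17, before the deadline.
(3) due by 2011-09-27 + 5 days = 2011-10-02; 2011-09-29 is within that limit.
(4) due by 2011-09-29 + 81 days = 2011-12-19; completed 2011-10-15, before the deadline.
(5) the permitted window runs from 2011-10-20 + 25 = 2011-11-14 to 2011-10-20 + 35 = 2011-11-24; 2011-11-15 falls inside that range.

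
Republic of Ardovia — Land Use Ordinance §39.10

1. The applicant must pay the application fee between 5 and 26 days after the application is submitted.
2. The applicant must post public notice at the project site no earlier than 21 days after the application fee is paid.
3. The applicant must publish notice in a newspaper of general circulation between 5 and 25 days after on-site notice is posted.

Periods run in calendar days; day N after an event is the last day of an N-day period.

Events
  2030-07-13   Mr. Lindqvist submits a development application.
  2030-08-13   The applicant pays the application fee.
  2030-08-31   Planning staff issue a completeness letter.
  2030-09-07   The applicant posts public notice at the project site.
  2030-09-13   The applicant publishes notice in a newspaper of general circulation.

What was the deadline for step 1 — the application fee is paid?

Step 1 runs from 2030-07-13, when the application is submitted. The window is 5–26 days after 2030-07-13; it closes on 2030-08-08.

2030-08-08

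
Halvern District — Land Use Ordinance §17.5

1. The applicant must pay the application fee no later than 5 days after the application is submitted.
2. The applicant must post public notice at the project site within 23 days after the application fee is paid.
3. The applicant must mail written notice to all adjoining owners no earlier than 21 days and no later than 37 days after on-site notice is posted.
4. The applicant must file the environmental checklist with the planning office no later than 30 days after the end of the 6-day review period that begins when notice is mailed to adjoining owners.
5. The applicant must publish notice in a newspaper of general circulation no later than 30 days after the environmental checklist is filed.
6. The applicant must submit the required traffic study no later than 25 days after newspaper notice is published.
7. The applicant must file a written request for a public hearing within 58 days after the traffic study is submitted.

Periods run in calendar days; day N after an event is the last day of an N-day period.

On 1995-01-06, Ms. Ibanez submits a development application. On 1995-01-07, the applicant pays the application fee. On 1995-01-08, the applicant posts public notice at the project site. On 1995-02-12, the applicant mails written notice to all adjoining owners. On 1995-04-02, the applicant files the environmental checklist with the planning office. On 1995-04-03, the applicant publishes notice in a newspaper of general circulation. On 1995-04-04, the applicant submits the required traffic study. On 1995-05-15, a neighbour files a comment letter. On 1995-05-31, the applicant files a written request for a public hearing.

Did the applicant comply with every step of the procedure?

Step 1: 5 days after 1995-01-06 (when the application is submitted) is 1995-01-11; done 1995-01-07 — timely.
Step 2: 23 days after 1995-01-07 (when the application fee is paid) is 1995-01-30; 1995-01-08 is within that limit.
Step 3: the window is 21–37 days after 1995-01-08 (when on-site notice is posted), so 1995-01-29 through 1995-02-14; done 1995-02-12, which is between those dates.
Step 4: 30 days after 1995-02-18 (end of the 6-day review period, which began when notice is mailed to adjoining owners on 1995-02-12) is 1995-03-20; done 1995-04-02 — 13 days late.

No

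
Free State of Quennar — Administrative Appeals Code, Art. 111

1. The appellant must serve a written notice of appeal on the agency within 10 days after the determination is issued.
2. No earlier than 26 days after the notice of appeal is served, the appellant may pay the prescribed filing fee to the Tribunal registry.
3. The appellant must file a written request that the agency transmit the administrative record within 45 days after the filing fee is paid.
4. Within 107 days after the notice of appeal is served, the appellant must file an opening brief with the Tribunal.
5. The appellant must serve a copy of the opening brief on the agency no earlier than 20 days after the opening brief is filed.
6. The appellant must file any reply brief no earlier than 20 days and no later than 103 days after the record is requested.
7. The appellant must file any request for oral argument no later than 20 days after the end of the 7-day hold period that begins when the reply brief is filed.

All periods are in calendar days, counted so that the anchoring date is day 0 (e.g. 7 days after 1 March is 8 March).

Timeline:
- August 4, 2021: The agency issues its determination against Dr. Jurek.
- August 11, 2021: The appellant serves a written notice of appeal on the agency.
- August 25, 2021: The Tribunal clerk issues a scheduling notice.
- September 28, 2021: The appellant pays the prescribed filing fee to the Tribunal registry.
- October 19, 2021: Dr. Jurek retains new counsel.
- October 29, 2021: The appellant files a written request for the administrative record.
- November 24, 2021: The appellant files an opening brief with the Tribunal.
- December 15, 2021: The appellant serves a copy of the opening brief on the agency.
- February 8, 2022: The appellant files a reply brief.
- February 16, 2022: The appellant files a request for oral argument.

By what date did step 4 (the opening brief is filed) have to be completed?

Step 4 runs from August 11, 2021, when the notice of appeal is served. 107 days after August 11, 2021 is November 26, 2021.

November 26, 2021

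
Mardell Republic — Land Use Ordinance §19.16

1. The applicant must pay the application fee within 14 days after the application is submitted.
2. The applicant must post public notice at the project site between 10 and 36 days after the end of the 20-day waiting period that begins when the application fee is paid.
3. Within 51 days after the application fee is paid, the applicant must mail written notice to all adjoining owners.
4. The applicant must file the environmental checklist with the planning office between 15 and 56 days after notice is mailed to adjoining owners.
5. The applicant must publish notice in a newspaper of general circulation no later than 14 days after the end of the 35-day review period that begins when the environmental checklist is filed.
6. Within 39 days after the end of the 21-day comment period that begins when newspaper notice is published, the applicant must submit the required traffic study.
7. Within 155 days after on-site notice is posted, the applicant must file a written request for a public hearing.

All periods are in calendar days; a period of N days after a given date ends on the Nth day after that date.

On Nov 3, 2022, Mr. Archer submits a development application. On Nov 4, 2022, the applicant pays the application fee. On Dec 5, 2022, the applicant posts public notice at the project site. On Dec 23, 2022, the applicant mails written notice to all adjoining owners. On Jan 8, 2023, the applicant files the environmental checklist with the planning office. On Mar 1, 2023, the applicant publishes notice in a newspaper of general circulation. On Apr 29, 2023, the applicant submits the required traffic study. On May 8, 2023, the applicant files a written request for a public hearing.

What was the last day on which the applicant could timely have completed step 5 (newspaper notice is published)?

Feb 26, 2023

The environmental checklist is filed on Jan 8, 2023; the 35-day review period therefore ends Feb 12, 2023, and step 5 runs from that date. 14 days after Feb 12, 2023 is Feb 26, 2023.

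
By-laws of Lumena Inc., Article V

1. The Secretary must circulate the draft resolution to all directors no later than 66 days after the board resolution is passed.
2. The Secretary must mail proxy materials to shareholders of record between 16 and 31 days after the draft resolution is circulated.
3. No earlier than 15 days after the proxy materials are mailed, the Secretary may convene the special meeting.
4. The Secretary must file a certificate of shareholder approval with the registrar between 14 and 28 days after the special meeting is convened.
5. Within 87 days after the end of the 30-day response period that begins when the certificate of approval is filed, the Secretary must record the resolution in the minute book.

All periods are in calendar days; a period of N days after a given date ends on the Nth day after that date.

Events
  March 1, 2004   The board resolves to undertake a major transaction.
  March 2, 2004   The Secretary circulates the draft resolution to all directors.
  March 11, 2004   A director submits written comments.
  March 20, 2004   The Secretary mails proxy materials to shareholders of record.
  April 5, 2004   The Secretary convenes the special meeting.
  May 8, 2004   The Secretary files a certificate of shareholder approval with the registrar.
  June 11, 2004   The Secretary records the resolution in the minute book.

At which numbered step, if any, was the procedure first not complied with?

Step 4

Step 1 — counting 66 days from March 1, 2004 (when the board resolution is passed) gives a deadline of May 6, 2004; done March 2, 2004 — timely.
Step 2 — 16 and 31 days from March 2, 2004 (when the draft resolution is circulated) are March 18, 2004 and April 2, 2004 respectively; done March 20, 2004 — within the window.
Step 3 — must wait 15 days from March 20, 2004 (when the proxy materials are mailed), so not before April 4, 2004; April 5, 2004 is on or after that date.
Step 4 — 14 and 28 days from April 5, 2004 (when the special meeting is convened) are April 19, 2004 and May 3, 2004 respectively; done May 8, 2004 — 5 days after the window closed.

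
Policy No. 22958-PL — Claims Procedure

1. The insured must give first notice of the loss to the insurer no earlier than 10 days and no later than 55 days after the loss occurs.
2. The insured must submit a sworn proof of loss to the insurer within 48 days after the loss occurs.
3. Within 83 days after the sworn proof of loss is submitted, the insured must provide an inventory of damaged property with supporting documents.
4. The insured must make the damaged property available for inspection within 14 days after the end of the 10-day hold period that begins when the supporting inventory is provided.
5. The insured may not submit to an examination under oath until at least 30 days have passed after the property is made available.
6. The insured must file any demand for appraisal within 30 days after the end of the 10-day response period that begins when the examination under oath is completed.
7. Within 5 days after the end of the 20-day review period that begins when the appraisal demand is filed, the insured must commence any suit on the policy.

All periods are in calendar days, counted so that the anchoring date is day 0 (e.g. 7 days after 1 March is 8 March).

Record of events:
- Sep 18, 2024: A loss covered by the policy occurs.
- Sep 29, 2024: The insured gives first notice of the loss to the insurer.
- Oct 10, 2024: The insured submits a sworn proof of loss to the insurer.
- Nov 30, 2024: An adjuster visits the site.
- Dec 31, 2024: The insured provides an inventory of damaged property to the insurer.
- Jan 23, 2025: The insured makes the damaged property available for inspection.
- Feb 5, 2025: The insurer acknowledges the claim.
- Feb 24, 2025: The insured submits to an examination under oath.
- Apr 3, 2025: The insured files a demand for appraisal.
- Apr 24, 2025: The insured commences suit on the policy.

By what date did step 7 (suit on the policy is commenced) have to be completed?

The appraisal demand is filed on Apr 3, 2025; the 20-day review period therefore ends Apr 23, 2025, and step 7 runs from that date. 5 days after Apr 23, 2025 is Apr 28, 2025.

Apr 28, 2025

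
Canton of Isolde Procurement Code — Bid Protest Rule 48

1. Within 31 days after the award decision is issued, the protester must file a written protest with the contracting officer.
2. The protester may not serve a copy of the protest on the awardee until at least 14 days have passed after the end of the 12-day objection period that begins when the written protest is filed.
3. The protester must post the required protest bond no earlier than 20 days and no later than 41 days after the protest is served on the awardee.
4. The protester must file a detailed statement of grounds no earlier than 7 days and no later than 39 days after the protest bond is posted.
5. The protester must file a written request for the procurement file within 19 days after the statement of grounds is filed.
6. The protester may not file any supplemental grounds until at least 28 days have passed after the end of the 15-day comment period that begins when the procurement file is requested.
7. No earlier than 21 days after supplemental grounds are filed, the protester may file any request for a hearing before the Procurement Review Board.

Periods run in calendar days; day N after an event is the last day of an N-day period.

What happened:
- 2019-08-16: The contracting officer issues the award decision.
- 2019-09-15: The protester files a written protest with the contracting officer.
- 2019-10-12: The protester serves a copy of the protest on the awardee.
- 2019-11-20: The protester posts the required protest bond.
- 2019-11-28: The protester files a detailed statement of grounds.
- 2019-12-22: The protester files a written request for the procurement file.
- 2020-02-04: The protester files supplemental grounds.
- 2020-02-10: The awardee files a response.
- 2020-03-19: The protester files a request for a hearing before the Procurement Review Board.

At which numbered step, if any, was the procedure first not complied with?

Step 1: 31 days after 2019-08-16 (when the award decision is issued) is 2019-09-16; completed 2019-09-15, before the deadline.
Step 2: the earliest permitted date is 14 days after 2019-09-27 (end of the 12-day objection period, which began when the written protest is filed on 2019-09-15), i.e. 2019-10-11; 2019-10-12 is on or after that date.
Step 3: the window is 20–41 days after 2019-10-12 (when the protest is served on the awardee), so 2019-11-01 through 2019-11-22; 2019-11-20 falls inside that range.
Step 4: the window is 7–39 days after 2019-11-20 (when the protest bond is posted), so 2019-11-27 through 2019-12-29; done 2019-11-28 — within the window.
Step 5: 19 days after 2019-11-28 (when the statement of grounds is filed) is 2019-12-17; done 2019-12-22 — 5 days late.

Step 5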